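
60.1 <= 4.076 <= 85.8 False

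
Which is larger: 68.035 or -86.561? 68.035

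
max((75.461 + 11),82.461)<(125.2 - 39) False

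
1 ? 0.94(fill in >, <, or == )>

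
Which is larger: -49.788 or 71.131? 71.131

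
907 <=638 False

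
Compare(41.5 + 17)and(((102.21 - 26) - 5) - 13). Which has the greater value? (41.5 + 17)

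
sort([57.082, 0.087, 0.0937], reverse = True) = [57.082, 0.0937, 0.087]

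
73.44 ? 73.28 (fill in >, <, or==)>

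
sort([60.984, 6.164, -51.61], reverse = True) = [60.984, 6.164, -51.61]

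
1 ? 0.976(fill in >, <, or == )>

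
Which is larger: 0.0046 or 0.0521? 0.0521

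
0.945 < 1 True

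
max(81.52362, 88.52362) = 88.52362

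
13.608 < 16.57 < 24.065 True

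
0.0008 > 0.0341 False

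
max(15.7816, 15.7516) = 15.7816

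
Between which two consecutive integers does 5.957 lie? 5 and 6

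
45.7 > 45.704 False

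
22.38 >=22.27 True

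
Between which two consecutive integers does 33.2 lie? 33 and 34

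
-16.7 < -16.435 True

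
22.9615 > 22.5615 True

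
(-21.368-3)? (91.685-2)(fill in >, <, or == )<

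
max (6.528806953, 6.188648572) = 6.528806953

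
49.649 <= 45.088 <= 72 False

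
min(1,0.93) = 0.93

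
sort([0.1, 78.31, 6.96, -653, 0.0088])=[-653, 0.0088, 0.1, 6.96, 78.31]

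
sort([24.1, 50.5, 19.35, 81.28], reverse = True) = [81.28, 50.5, 24.1, 19.35]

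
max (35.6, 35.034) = 35.6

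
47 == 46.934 False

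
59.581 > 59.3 True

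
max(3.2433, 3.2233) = 3.2433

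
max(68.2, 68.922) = 68.922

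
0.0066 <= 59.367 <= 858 True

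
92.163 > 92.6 False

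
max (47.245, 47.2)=47.245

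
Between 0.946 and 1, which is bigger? 1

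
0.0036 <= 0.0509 True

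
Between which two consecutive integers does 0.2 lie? 0 and 1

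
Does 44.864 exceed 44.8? Yes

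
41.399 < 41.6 True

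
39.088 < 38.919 False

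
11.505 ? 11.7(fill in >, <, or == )<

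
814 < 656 False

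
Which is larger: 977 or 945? 977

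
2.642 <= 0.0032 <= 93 False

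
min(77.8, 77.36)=77.36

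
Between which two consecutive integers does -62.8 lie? -63 and -62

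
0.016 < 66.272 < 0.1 False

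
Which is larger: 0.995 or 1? 1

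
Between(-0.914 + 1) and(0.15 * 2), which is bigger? (0.15 * 2)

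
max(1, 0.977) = 1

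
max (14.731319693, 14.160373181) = 14.731319693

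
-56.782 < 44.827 True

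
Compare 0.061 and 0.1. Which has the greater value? 0.1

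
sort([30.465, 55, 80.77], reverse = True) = [80.77, 55, 30.465]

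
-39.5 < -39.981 False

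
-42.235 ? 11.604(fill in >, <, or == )<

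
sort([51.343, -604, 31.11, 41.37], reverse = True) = [51.343, 41.37, 31.11, -604]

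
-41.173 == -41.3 False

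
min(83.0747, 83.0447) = 83.0447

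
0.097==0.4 False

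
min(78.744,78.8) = 78.744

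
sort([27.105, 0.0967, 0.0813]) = [0.0813, 0.0967, 27.105]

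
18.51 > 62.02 False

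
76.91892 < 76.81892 False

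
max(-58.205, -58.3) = -58.205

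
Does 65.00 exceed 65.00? No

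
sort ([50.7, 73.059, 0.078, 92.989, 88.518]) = [0.078, 50.7, 73.059, 88.518, 92.989]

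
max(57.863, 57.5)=57.863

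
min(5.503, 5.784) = 5.503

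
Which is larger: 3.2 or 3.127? 3.2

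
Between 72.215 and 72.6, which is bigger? 72.6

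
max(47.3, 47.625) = 47.625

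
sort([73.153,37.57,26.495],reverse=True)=[73.153,37.57,26.495]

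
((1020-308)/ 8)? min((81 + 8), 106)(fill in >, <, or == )==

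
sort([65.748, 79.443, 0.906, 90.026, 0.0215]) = [0.0215, 0.906, 65.748, 79.443, 90.026]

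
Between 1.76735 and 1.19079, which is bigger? 1.76735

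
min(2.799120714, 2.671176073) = 2.671176073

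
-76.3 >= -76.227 False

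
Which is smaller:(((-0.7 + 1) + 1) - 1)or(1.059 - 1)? (1.059 - 1)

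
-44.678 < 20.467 True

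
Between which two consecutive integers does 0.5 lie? 0 and 1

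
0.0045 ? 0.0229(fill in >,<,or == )<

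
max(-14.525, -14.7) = -14.525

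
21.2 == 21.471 False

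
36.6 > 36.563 True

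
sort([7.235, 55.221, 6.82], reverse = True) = [55.221, 7.235, 6.82]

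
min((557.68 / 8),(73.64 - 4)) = 69.64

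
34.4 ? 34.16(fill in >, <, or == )>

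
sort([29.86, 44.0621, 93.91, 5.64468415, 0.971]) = [0.971, 5.64468415, 29.86, 44.0621, 93.91]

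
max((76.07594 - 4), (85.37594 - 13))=72.37594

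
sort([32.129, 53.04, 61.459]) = [32.129, 53.04, 61.459]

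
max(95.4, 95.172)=95.4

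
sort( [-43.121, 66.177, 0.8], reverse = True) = [66.177, 0.8, -43.121]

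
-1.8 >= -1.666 False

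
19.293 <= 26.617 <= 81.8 True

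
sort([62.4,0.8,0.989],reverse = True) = [62.4,0.989,0.8]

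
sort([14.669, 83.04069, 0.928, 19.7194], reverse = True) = [83.04069, 19.7194, 14.669, 0.928]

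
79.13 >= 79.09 True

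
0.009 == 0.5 False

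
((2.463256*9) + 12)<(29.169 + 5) False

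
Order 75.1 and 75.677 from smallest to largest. 75.1, 75.677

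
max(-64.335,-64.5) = -64.335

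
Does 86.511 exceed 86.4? Yes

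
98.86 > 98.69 True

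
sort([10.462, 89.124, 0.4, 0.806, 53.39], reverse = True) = [89.124, 53.39, 10.462, 0.806, 0.4]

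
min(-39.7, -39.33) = -39.7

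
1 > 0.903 True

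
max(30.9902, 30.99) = 30.9902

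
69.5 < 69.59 True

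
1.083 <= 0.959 False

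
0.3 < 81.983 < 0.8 False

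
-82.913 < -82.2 True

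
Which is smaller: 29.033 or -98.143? -98.143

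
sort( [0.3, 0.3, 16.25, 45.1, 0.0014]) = [0.0014, 0.3, 0.3, 16.25, 45.1]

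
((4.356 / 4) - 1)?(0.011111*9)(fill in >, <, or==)<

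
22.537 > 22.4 True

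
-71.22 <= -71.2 True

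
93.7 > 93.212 True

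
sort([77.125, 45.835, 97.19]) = [45.835, 77.125, 97.19]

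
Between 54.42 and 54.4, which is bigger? 54.42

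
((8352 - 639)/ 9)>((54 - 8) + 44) True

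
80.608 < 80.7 True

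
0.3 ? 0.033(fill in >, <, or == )>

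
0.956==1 False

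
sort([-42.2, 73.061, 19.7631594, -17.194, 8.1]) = [-42.2, -17.194, 8.1, 19.7631594, 73.061]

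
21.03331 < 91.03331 True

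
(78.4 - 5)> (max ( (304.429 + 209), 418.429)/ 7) True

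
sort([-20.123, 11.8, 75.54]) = [-20.123, 11.8, 75.54]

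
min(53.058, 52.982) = 52.982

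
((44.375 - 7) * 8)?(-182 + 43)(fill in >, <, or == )>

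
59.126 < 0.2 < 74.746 False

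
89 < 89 False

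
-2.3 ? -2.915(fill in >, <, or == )>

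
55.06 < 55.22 True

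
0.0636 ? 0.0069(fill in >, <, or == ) >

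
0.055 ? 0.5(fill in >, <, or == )<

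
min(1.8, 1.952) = 1.8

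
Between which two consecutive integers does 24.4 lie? 24 and 25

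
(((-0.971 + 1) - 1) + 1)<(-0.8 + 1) True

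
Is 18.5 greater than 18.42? Yes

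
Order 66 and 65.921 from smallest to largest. 65.921, 66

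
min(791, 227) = 227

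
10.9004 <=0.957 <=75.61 False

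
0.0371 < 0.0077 False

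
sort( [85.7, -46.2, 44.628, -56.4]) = [-56.4, -46.2, 44.628, 85.7]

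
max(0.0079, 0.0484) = 0.0484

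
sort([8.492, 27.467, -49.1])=[-49.1, 8.492, 27.467]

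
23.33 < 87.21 True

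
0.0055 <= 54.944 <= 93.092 True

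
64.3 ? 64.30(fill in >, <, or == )==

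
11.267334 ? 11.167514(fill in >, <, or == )>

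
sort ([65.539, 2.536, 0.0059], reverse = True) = [65.539, 2.536, 0.0059]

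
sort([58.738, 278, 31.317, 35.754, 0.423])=[0.423, 31.317, 35.754, 58.738, 278]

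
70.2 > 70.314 False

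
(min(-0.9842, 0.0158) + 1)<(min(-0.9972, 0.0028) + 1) False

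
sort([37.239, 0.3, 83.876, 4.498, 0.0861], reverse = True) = [83.876, 37.239, 4.498, 0.3, 0.0861]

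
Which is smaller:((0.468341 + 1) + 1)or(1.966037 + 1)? ((0.468341 + 1) + 1)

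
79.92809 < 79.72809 False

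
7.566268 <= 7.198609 False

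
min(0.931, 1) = 0.931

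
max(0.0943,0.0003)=0.0943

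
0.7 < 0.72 True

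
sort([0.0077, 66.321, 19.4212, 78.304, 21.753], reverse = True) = [78.304, 66.321, 21.753, 19.4212, 0.0077]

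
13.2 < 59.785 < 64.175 True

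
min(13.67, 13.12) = 13.12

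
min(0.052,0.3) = 0.052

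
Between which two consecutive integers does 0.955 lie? 0 and 1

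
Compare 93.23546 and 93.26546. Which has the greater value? 93.26546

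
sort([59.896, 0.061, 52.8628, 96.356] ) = [0.061, 52.8628, 59.896, 96.356]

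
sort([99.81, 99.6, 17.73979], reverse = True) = [99.81, 99.6, 17.73979]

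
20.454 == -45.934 False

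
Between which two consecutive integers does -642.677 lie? -643 and -642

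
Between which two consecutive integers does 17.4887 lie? 17 and 18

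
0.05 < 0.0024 False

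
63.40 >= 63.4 True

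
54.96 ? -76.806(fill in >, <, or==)>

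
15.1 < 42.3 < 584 True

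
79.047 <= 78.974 False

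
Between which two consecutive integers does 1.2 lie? 1 and 2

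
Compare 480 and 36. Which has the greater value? 480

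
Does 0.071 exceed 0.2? No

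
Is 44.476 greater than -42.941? Yes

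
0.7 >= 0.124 True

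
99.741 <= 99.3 False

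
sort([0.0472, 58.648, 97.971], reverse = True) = [97.971, 58.648, 0.0472]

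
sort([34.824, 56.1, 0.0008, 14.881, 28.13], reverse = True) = [56.1, 34.824, 28.13, 14.881, 0.0008]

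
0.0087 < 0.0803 True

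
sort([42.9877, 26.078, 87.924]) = [26.078, 42.9877, 87.924]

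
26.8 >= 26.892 False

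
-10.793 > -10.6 False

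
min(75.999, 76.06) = 75.999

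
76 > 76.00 False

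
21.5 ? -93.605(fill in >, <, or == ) >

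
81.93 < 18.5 False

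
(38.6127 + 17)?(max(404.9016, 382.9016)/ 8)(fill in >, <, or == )>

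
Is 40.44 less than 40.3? No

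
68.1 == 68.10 True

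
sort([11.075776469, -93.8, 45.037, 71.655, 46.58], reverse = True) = [71.655, 46.58, 45.037, 11.075776469, -93.8]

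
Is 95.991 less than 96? Yes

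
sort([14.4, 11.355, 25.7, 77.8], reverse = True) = [77.8, 25.7, 14.4, 11.355]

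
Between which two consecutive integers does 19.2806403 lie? 19 and 20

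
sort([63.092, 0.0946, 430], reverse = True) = [430, 63.092, 0.0946]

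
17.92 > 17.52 True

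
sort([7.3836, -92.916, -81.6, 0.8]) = [-92.916, -81.6, 0.8, 7.3836]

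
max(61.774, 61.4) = 61.774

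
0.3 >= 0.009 True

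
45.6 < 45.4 False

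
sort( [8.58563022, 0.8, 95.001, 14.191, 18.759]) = [0.8, 8.58563022, 14.191, 18.759, 95.001]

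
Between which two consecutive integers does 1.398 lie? 1 and 2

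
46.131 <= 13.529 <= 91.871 False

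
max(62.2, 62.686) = 62.686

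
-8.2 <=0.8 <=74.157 True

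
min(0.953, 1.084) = 0.953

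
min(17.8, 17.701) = 17.701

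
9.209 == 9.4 False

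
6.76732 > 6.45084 True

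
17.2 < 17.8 True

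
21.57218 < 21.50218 False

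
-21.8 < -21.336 True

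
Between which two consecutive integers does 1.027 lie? 1 and 2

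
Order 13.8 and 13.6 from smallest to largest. 13.6, 13.8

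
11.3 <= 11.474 True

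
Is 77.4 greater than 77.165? Yes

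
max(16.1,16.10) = 16.10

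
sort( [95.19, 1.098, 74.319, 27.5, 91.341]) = [1.098, 27.5, 74.319, 91.341, 95.19]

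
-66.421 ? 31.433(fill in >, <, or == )<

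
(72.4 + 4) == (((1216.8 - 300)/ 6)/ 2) True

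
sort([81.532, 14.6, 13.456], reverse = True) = [81.532, 14.6, 13.456]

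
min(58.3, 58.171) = 58.171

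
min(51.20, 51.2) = 51.20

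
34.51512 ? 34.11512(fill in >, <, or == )>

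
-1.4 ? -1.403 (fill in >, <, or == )>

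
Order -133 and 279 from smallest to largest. -133, 279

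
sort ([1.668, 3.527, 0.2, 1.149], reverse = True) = [3.527, 1.668, 1.149, 0.2]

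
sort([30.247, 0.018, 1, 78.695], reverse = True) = [78.695, 30.247, 1, 0.018]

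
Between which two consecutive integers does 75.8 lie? 75 and 76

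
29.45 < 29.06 False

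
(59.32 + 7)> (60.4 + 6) False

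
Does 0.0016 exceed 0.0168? No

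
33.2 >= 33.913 False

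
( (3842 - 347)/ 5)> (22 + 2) True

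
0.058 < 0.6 True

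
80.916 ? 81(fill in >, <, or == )<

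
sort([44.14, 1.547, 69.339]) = [1.547, 44.14, 69.339]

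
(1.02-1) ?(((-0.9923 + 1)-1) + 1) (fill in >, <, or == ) >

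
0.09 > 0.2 False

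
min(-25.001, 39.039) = -25.001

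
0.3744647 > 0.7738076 False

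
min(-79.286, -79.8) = -79.8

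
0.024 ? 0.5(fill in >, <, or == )<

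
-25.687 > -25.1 False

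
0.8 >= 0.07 True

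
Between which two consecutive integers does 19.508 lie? 19 and 20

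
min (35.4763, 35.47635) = 35.4763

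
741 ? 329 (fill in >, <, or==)>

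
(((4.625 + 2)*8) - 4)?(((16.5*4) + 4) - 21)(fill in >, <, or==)==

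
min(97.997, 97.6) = 97.6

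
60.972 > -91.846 True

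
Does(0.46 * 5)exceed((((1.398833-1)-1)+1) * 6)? No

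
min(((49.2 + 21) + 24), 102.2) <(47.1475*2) True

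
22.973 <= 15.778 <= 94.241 False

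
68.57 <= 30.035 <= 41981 False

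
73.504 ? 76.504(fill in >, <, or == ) <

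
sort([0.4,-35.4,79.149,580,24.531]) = [-35.4,0.4,24.531,79.149,580]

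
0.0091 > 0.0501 False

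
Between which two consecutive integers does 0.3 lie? 0 and 1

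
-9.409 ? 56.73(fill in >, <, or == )<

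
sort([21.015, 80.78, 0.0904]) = [0.0904, 21.015, 80.78]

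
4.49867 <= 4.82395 True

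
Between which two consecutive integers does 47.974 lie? 47 and 48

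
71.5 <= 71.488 False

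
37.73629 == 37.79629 False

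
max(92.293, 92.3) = 92.3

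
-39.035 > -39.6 True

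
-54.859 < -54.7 True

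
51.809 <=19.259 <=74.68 False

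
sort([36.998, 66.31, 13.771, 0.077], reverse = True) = [66.31, 36.998, 13.771, 0.077]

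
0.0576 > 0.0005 True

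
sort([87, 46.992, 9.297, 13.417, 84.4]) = [9.297, 13.417, 46.992, 84.4, 87]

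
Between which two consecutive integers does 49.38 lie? 49 and 50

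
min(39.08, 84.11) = 39.08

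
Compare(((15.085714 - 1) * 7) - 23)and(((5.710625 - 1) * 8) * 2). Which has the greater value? (((15.085714 - 1) * 7) - 23)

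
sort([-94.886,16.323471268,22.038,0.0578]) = [-94.886,0.0578,16.323471268,22.038]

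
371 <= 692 True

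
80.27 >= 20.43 True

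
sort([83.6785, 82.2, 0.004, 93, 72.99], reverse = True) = [93, 83.6785, 82.2, 72.99, 0.004]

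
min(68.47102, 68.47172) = 68.47102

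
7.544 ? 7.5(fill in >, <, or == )>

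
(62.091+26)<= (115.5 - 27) True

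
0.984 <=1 True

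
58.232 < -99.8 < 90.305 False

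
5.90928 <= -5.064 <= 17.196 False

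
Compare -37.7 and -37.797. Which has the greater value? -37.7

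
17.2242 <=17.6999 True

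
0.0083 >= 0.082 False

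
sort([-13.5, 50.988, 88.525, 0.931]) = [-13.5, 0.931, 50.988, 88.525]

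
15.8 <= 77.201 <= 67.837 False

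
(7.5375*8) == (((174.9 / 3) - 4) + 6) True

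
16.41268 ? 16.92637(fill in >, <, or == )<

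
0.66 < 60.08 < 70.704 True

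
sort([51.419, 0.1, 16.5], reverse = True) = [51.419, 16.5, 0.1]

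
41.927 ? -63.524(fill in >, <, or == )>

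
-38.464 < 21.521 True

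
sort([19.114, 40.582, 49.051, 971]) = [19.114, 40.582, 49.051, 971]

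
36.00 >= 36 True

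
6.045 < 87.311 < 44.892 False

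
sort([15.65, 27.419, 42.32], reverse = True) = [42.32, 27.419, 15.65]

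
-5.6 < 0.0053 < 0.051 True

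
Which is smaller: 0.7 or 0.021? 0.021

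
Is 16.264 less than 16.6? Yes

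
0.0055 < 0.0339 True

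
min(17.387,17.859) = 17.387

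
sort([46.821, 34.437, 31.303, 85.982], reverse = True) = [85.982, 46.821, 34.437, 31.303]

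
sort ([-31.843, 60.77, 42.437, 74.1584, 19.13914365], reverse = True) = [74.1584, 60.77, 42.437, 19.13914365, -31.843]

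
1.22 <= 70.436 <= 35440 True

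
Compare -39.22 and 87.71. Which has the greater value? 87.71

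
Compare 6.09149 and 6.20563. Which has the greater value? 6.20563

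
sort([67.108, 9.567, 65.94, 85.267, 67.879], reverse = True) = [85.267, 67.879, 67.108, 65.94, 9.567]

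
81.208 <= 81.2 False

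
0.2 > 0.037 True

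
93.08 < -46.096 False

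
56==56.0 True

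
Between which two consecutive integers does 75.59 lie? 75 and 76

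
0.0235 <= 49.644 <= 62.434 True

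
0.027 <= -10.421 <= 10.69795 False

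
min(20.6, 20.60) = 20.6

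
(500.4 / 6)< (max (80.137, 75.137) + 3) False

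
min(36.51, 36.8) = 36.51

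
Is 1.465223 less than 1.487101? Yes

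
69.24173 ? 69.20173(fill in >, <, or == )>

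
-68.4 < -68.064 True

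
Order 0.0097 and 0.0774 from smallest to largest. 0.0097, 0.0774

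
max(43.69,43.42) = 43.69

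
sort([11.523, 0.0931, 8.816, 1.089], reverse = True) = [11.523, 8.816, 1.089, 0.0931]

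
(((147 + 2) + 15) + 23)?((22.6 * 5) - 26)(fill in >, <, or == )>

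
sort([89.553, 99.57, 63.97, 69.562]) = [63.97, 69.562, 89.553, 99.57]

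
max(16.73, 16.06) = 16.73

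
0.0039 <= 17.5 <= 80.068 True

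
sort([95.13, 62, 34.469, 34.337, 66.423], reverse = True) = [95.13, 66.423, 62, 34.469, 34.337]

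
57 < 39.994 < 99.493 False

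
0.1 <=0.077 False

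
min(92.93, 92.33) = 92.33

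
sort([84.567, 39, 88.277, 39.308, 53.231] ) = [39, 39.308, 53.231, 84.567, 88.277]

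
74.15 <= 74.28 True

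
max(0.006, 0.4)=0.4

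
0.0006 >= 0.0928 False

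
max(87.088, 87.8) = 87.8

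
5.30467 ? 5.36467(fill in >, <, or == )<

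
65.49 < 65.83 True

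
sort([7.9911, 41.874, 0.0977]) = [0.0977, 7.9911, 41.874]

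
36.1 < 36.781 True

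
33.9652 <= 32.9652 False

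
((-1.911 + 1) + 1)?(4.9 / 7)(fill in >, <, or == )<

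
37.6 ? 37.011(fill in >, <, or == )>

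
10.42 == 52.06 False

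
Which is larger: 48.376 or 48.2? 48.376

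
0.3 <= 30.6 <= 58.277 True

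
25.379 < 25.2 False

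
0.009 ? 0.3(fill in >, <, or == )<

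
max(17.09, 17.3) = 17.3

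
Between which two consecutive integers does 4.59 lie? 4 and 5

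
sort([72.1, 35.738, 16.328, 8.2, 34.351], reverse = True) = [72.1, 35.738, 34.351, 16.328, 8.2]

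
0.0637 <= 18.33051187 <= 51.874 True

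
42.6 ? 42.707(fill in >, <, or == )<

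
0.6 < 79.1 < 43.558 False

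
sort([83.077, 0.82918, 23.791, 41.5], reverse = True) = [83.077, 41.5, 23.791, 0.82918]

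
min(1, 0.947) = 0.947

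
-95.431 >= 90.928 False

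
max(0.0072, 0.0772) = 0.0772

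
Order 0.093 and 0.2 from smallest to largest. 0.093,0.2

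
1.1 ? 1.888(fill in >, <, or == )<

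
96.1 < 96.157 True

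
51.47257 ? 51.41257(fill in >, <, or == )>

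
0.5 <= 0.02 False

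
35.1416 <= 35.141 False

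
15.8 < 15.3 False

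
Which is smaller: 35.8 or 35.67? 35.67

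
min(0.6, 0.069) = 0.069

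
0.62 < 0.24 False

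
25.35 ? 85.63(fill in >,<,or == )<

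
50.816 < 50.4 False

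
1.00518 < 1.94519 True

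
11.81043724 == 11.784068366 False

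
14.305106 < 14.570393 True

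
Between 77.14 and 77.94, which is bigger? 77.94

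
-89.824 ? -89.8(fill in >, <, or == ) <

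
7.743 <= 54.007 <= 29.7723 False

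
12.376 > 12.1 True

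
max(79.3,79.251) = 79.3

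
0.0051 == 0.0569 False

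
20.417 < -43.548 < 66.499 False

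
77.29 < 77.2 False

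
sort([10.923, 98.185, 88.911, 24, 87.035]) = [10.923, 24, 87.035, 88.911, 98.185]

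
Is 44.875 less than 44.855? No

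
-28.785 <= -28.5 True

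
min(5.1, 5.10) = 5.1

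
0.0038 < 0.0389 True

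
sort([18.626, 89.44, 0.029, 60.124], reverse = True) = [89.44, 60.124, 18.626, 0.029]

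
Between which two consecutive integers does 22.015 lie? 22 and 23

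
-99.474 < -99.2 True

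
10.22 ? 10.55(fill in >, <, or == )<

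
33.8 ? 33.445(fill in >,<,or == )>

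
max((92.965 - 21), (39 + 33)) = 72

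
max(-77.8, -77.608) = -77.608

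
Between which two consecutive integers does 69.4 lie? 69 and 70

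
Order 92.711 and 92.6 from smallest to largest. 92.6, 92.711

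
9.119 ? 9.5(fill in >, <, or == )<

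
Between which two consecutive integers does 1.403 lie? 1 and 2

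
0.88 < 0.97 True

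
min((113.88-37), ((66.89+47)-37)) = 76.88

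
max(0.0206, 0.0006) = 0.0206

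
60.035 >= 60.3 False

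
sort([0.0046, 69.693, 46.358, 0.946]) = [0.0046, 0.946, 46.358, 69.693]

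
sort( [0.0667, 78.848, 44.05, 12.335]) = [0.0667, 12.335, 44.05, 78.848]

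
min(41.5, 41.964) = 41.5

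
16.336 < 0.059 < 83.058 False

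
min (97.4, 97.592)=97.4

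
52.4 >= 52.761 False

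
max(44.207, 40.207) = 44.207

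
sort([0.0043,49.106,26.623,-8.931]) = [-8.931,0.0043,26.623,49.106]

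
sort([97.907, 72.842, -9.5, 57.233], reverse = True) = [97.907, 72.842, 57.233, -9.5]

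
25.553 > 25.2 True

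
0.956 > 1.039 False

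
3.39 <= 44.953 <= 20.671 False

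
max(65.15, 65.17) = 65.17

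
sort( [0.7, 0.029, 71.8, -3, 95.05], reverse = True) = [95.05, 71.8, 0.7, 0.029, -3]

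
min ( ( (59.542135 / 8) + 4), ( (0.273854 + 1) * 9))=11.442766875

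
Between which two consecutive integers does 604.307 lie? 604 and 605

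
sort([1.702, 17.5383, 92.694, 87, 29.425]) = [1.702, 17.5383, 29.425, 87, 92.694]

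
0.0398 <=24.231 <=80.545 True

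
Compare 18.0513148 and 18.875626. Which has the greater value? 18.875626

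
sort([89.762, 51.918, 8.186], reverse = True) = [89.762, 51.918, 8.186]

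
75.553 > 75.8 False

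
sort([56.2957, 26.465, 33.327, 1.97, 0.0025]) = [0.0025, 1.97, 26.465, 33.327, 56.2957]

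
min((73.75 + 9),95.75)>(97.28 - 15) True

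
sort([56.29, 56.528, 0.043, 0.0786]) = [0.043, 0.0786, 56.29, 56.528]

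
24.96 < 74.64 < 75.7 True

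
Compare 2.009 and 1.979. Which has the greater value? 2.009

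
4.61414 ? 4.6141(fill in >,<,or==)>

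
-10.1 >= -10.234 True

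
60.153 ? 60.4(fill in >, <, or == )<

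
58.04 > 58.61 False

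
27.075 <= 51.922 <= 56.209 True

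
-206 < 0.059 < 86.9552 True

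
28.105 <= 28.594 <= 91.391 True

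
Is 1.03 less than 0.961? No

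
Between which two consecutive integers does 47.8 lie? 47 and 48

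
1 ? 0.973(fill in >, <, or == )>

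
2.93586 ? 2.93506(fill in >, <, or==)>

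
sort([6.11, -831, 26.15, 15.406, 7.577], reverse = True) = [26.15, 15.406, 7.577, 6.11, -831]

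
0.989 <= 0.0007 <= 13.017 False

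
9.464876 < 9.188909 False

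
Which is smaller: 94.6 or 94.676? 94.6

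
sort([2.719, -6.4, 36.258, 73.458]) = [-6.4, 2.719, 36.258, 73.458]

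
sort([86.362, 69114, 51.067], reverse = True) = [69114, 86.362, 51.067]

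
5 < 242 True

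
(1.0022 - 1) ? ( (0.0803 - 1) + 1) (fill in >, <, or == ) <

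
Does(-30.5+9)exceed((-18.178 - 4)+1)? No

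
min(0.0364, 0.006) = 0.006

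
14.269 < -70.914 False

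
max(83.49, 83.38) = 83.49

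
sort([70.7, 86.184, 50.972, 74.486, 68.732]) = [50.972, 68.732, 70.7, 74.486, 86.184]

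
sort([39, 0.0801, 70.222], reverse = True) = [70.222, 39, 0.0801]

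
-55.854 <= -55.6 True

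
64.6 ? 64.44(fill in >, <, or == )>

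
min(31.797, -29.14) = -29.14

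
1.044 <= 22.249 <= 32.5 True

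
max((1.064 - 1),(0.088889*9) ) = 0.800001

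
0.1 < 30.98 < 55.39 True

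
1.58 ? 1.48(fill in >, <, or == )>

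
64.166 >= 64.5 False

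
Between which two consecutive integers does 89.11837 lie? 89 and 90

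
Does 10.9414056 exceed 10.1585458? Yes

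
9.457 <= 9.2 False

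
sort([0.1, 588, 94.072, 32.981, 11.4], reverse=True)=[588, 94.072, 32.981, 11.4, 0.1]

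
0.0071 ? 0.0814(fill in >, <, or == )<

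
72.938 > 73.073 False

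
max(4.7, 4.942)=4.942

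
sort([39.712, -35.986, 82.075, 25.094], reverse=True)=[82.075, 39.712, 25.094, -35.986]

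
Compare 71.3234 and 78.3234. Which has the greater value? 78.3234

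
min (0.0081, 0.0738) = 0.0081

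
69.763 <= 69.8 True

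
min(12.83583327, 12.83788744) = 12.83583327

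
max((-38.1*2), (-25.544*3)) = -76.2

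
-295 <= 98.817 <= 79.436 False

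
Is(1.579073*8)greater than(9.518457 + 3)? Yes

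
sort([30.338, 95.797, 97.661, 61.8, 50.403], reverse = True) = [97.661, 95.797, 61.8, 50.403, 30.338]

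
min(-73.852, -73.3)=-73.852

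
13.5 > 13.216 True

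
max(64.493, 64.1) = 64.493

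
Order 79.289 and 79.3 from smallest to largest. 79.289, 79.3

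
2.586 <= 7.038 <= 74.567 True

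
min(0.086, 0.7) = 0.086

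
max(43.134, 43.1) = 43.134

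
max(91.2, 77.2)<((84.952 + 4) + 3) True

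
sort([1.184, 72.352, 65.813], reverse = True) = [72.352, 65.813, 1.184]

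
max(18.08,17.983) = 18.08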